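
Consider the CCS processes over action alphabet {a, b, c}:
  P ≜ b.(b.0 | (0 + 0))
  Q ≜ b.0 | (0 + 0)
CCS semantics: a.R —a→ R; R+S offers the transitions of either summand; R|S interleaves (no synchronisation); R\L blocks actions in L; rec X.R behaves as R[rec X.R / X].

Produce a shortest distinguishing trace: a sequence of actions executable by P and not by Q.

Reachable graph of P (3 states):
  s0 = b.(b.0 | (0 + 0)) :: --b--▸ s1
  s1 = b.0 | (0 + 0) :: --b--▸ s2
  s2 = 0 | (0 + 0) :: stopped
Reachable graph of Q (2 states):
  t0 = b.0 | (0 + 0) :: --b--▸ t1
  t1 = 0 | (0 + 0) :: stopped
Executing bb from P (initial set {s0}):
  after b @ step 1: {s1}
  after b @ step 2: {s2}
  ✓ P
Executing bb from Q (initial set {t0}):
  after b @ step 1: {t1}
  after b @ step 2: ∅ (Q stuck)

bb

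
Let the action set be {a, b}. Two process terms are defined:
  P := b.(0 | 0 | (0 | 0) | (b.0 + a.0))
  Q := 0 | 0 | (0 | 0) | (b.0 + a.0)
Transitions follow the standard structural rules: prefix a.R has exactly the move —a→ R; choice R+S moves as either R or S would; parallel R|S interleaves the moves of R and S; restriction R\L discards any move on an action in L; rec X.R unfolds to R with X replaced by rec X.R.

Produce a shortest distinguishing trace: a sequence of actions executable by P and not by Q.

Reachable graph of P (3 states):
  s0 = b.(0 | 0 | (0 | 0) | (b.0 + a.0)) | =b=> s1
  s1 = 0 | 0 | (0 | 0) | (b.0 + a.0) | =a=> s2, =b=> s2
  s2 = 0 | 0 | (0 | 0) | 0 | deadlocked
Reachable graph of Q (2 states):
  t0 = 0 | 0 | (0 | 0) | (b.0 + a.0) | =a=> t1, =b=> t1
  t1 = 0 | 0 | (0 | 0) | 0 | deadlocked
Run σ = ⟨ba⟩ on P: start {s0}
  after b @ step 1: {s1}
  after a @ step 2: {s2}
  — P admits the full trace.
Run σ = ⟨ba⟩ on Q: start {t0}
  after b @ step 1: {t1}
  after a @ step 2: no successor for Q

ba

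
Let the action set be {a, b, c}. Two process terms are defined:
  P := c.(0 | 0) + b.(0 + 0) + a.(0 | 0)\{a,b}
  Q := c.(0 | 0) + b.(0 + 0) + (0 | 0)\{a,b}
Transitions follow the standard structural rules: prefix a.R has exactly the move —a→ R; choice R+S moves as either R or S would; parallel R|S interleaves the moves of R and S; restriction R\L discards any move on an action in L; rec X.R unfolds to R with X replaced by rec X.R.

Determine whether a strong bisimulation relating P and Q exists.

P ≁ Q

Reachable graph of P (4 states):
  m0 = c.(0 | 0) + b.(0 + 0) + a.(0 | 0)\{a,b} ⊢ -a-> m1, -b-> m2, -c-> m3
  m1 = (0 | 0)\{a,b} ⊢ deadlocked
  m2 = 0 + 0 ⊢ deadlocked
  m3 = 0 | 0 ⊢ deadlocked
Reachable graph of Q (3 states):
  n0 = c.(0 | 0) + b.(0 + 0) + (0 | 0)\{a,b} ⊢ -b-> n1, -c-> n2
  n1 = 0 + 0 ⊢ deadlocked
  n2 = 0 | 0 ⊢ deadlocked
Coarsest stable partition (strong bisimilarity classes):
  B0 = {m0}
  B1 = {m1, m2, m3, n1, n2}
  B2 = {n0}
m0 ∈ B0, n0 ∈ B2 → different blocks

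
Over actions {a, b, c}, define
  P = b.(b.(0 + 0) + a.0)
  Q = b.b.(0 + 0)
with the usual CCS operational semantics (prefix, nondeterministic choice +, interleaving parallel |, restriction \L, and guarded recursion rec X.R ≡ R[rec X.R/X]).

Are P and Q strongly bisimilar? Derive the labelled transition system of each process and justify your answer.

not bisimilar

LTS(P): 4 reachable states
  u0 = b.(b.(0 + 0) + a.0) has moves =b=> u1
  u1 = b.(0 + 0) + a.0 has moves =a=> u2, =b=> u3
  u2 = 0 has moves stopped
  u3 = 0 + 0 has moves stopped
LTS(Q): 3 reachable states
  v0 = b.b.(0 + 0) has moves =b=> v1
  v1 = b.(0 + 0) has moves =b=> v2
  v2 = 0 + 0 has moves stopped
Partition-refinement fixed point:
  B0 = {u0}
  B1 = {u1}
  B2 = {u2, u3, v2}
  B3 = {v0}
  B4 = {v1}
u0 ∈ B0, v0 ∈ B3 → different blocks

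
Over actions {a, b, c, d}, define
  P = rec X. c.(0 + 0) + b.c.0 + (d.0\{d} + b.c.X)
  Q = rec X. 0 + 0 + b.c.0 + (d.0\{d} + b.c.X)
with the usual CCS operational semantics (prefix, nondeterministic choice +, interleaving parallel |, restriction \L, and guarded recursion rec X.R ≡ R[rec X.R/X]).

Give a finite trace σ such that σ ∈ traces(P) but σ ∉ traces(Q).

c

Reachable graph of P (6 states):
  s0 = rec X. c.(0 + 0) + b.c.0 + (d.0\{d} + b.c.X) ⊢ =b=> s1, =b=> s2, =c=> s3, =d=> s4
  s1 = c.(rec X. c.(0 + 0) + b.c.0 + (d.0\{d} + b.c.X)) ⊢ =c=> s0
  s2 = c.0 ⊢ =c=> s5
  s3 = 0 + 0 ⊢ (no moves)
  s4 = 0\{d} ⊢ (no moves)
  s5 = 0 ⊢ (no moves)
Reachable graph of Q (5 states):
  t0 = rec X. 0 + 0 + b.c.0 + (d.0\{d} + b.c.X) ⊢ =b=> t1, =b=> t2, =d=> t3
  t1 = c.(rec X. 0 + 0 + b.c.0 + (d.0\{d} + b.c.X)) ⊢ =c=> t0
  t2 = c.0 ⊢ =c=> t4
  t3 = 0\{d} ⊢ (no moves)
  t4 = 0 ⊢ (no moves)
Executing c from P (initial set {s0}):
  step 1 (c): {s3}
  — P admits the full trace.
Executing c from Q (initial set {t0}):
  step 1 (c): ∅ (Q stuck)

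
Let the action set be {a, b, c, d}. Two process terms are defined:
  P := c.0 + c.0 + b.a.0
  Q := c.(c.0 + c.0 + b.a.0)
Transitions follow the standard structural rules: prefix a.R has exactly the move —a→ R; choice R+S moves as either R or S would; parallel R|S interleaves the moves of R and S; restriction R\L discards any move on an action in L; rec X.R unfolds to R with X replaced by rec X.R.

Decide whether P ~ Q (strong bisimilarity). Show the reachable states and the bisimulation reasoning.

LTS(P): 3 reachable states
  p0 = c.0 + c.0 + b.a.0 → ··b··> p1, ··c··> p2
  p1 = a.0 → ··a··> p2
  p2 = 0 → ∅
LTS(Q): 4 reachable states
  q0 = c.(c.0 + c.0 + b.a.0) → ··c··> q1
  q1 = c.0 + c.0 + b.a.0 → ··b··> q2, ··c··> q3
  q2 = a.0 → ··a··> q3
  q3 = 0 → ∅
Partition-refinement fixed point:
  B0 = {p0, q1}
  B1 = {p1, q2}
  B2 = {p2, q3}
  B3 = {q0}
p0 ∈ B0, q0 ∈ B3 → different blocks

not bisimilar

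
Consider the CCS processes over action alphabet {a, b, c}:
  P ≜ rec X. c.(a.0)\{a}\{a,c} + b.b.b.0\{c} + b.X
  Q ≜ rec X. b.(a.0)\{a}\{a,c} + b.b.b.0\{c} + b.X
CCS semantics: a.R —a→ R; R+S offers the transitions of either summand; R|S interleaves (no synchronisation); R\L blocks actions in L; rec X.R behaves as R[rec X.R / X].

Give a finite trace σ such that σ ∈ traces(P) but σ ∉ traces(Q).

c

Reachable graph of P (5 states):
  u0 = rec X. c.(a.0)\{a}\{a,c} + b.b.b.0\{c} + b.X ⊢ —b→ u0, —b→ u1, —c→ u2
  u1 = b.b.0\{c} ⊢ —b→ u3
  u2 = (a.0)\{a}\{a,c} ⊢ deadlocked
  u3 = b.0\{c} ⊢ —b→ u4
  u4 = 0\{c} ⊢ deadlocked
Reachable graph of Q (5 states):
  v0 = rec X. b.(a.0)\{a}\{a,c} + b.b.b.0\{c} + b.X ⊢ —b→ v0, —b→ v1, —b→ v2
  v1 = (a.0)\{a}\{a,c} ⊢ deadlocked
  v2 = b.b.0\{c} ⊢ —b→ v3
  v3 = b.0\{c} ⊢ —b→ v4
  v4 = 0\{c} ⊢ deadlocked
Executing c from P (initial set {u0}):
  step 1 (c): {u2}
  ✓ P
Executing c from Q (initial set {v0}):
  step 1 (c): ∅ (Q stuck)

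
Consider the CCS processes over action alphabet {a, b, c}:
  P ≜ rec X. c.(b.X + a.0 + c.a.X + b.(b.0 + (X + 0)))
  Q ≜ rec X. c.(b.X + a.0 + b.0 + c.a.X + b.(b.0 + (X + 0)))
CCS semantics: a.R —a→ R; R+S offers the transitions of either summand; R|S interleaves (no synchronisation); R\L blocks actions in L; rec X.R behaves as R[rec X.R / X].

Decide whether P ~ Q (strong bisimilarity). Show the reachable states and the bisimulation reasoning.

NO

Reachable graph of P (5 states):
  p0 = rec X. c.(b.X + a.0 + c.a.X + b.(b.0 + (X + 0))) :: -c-> p1
  p1 = b.(rec X. c.(b.X + a.0 + c.a.X + b.(b.0 + (X + 0)))) + a.0 + c.a.(rec X. c.(b.X + a.0 + c.a.X + b.(b.0 + (X + 0)))) + b.(b.0 + ((rec X. c.(b.X + a.0 + c.a.X + b.(b.0 + (X + 0)))) + 0)) :: -a-> p2, -b-> p0, -b-> p3, -c-> p4
  p2 = 0 :: ·
  p3 = b.0 + ((rec X. c.(b.X + a.0 + c.a.X + b.(b.0 + (X + 0)))) + 0) :: -b-> p2, -c-> p1
  p4 = a.(rec X. c.(b.X + a.0 + c.a.X + b.(b.0 + (X + 0)))) :: -a-> p0
Reachable graph of Q (5 states):
  q0 = rec X. c.(b.X + a.0 + b.0 + c.a.X + b.(b.0 + (X + 0))) :: -c-> q1
  q1 = b.(rec X. c.(b.X + a.0 + b.0 + c.a.X + b.(b.0 + (X + 0)))) + a.0 + b.0 + c.a.(rec X. c.(b.X + a.0 + b.0 + c.a.X + b.(b.0 + (X + 0)))) + b.(b.0 + ((rec X. c.(b.X + a.0 + b.0 + c.a.X + b.(b.0 + (X + 0)))) + 0)) :: -a-> q2, -b-> q0, -b-> q2, -b-> q3, -c-> q4
  q2 = 0 :: ·
  q3 = b.0 + ((rec X. c.(b.X + a.0 + b.0 + c.a.X + b.(b.0 + (X + 0)))) + 0) :: -b-> q2, -c-> q1
  q4 = a.(rec X. c.(b.X + a.0 + b.0 + c.a.X + b.(b.0 + (X + 0)))) :: -a-> q0
Partition-refinement fixed point:
  B0 = {p0}
  B1 = {p1}
  B2 = {p2, q2}
  B3 = {p4}
  B4 = {p3}
  B5 = {q0}
  B6 = {q1}
  B7 = {q3}
  B8 = {q4}
p0 ∈ B0, q0 ∈ B5 → different blocks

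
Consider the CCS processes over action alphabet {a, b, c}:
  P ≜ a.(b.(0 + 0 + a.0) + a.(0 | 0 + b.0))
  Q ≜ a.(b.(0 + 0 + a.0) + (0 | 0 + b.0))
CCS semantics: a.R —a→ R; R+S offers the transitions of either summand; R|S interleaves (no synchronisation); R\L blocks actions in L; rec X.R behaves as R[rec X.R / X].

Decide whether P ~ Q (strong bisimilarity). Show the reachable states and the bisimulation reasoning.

Reachable graph of P (5 states):
  s0 = a.(b.(0 + 0 + a.0) + a.(0 | 0 + b.0)) has moves =a=> s1
  s1 = b.(0 + 0 + a.0) + a.(0 | 0 + b.0) has moves =a=> s2, =b=> s3
  s2 = 0 | 0 + b.0 has moves =b=> s4
  s3 = 0 + 0 + a.0 has moves =a=> s4
  s4 = 0 has moves ∅
Reachable graph of Q (4 states):
  t0 = a.(b.(0 + 0 + a.0) + (0 | 0 + b.0)) has moves =a=> t1
  t1 = b.(0 + 0 + a.0) + (0 | 0 + b.0) has moves =b=> t2, =b=> t3
  t2 = 0 has moves ∅
  t3 = 0 + 0 + a.0 has moves =a=> t2
Partition-refinement fixed point:
  B0 = {s0}
  B1 = {s1}
  B2 = {s3, t3}
  B3 = {s4, t2}
  B4 = {s2}
  B5 = {t0}
  B6 = {t1}
s0 ∈ B0, t0 ∈ B5 → different blocks

NO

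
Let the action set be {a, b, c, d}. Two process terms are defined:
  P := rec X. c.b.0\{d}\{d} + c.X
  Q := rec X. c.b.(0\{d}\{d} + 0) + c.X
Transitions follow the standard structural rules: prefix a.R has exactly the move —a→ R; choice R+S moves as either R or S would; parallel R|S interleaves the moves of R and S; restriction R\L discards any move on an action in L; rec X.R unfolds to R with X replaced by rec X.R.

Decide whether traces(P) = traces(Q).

traces(P) = traces(Q)

Reachable graph of P (3 states):
  m0 = rec X. c.b.0\{d}\{d} + c.X | —c→ m0, —c→ m1
  m1 = b.0\{d}\{d} | —b→ m2
  m2 = 0\{d}\{d} | stopped
Reachable graph of Q (3 states):
  n0 = rec X. c.b.(0\{d}\{d} + 0) + c.X | —c→ n0, —c→ n1
  n1 = b.(0\{d}\{d} + 0) | —b→ n2
  n2 = 0\{d}\{d} + 0 | stopped
Partition-refinement fixed point:
  B0 = {m0, n0}
  B1 = {m1, n1}
  B2 = {m2, n2}
m0 ∈ B0, n0 ∈ B0 → same block
Bisimilar ⇒ trace-equivalent.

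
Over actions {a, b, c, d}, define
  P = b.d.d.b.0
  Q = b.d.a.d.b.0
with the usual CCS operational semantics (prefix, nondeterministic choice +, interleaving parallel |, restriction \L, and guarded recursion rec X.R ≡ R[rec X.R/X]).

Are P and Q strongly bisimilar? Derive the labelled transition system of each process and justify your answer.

not bisimilar

P's transition system — 5 states:
  p0 = b.d.d.b.0 has moves —b→ p1
  p1 = d.d.b.0 has moves —d→ p2
  p2 = d.b.0 has moves —d→ p3
  p3 = b.0 has moves —b→ p4
  p4 = 0 has moves (no moves)
Q's transition system — 6 states:
  q0 = b.d.a.d.b.0 has moves —b→ q1
  q1 = d.a.d.b.0 has moves —d→ q2
  q2 = a.d.b.0 has moves —a→ q3
  q3 = d.b.0 has moves —d→ q4
  q4 = b.0 has moves —b→ q5
  q5 = 0 has moves (no moves)
Partition-refinement fixed point:
  B0 = {p0}
  B1 = {p1}
  B2 = {p2, q3}
  B3 = {p3, q4}
  B4 = {p4, q5}
  B5 = {q0}
  B6 = {q1}
  B7 = {q2}
p0 ∈ B0, q0 ∈ B5 → different blocks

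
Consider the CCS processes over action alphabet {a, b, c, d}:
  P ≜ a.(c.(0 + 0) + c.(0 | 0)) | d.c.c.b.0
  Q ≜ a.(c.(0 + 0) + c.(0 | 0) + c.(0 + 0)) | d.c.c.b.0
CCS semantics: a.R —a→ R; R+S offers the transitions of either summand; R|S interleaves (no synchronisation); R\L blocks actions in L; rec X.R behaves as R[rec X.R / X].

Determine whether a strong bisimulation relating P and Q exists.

Reachable graph of P (20 states):
  s0 = a.(c.(0 + 0) + c.(0 | 0)) | d.c.c.b.0 → --a--▸ s1, --d--▸ s2
  s1 = (c.(0 + 0) + c.(0 | 0)) | d.c.c.b.0 → --c--▸ s3, --c--▸ s4, --d--▸ s5
  s2 = a.(c.(0 + 0) + c.(0 | 0)) | c.c.b.0 → --a--▸ s5, --c--▸ s6
  s3 = (0 + 0) | d.c.c.b.0 → --d--▸ s7
  s4 = 0 | 0 | d.c.c.b.0 → --d--▸ s8
  s5 = (c.(0 + 0) + c.(0 | 0)) | c.c.b.0 → --c--▸ s7, --c--▸ s8, --c--▸ s9
  s6 = a.(c.(0 + 0) + c.(0 | 0)) | c.b.0 → --a--▸ s9, --c--▸ s10
  s7 = (0 + 0) | c.c.b.0 → --c--▸ s11
  s8 = 0 | 0 | c.c.b.0 → --c--▸ s12
  s9 = (c.(0 + 0) + c.(0 | 0)) | c.b.0 → --c--▸ s11, --c--▸ s12, --c--▸ s13
  s10 = a.(c.(0 + 0) + c.(0 | 0)) | b.0 → --a--▸ s13, --b--▸ s14
  s11 = (0 + 0) | c.b.0 → --c--▸ s15
  s12 = 0 | 0 | c.b.0 → --c--▸ s16
  s13 = (c.(0 + 0) + c.(0 | 0)) | b.0 → --b--▸ s17, --c--▸ s15, --c--▸ s16
  s14 = a.(c.(0 + 0) + c.(0 | 0)) | 0 → --a--▸ s17
  s15 = (0 + 0) | b.0 → --b--▸ s18
  s16 = 0 | 0 | b.0 → --b--▸ s19
  s17 = (c.(0 + 0) + c.(0 | 0)) | 0 → --c--▸ s18, --c--▸ s19
  s18 = (0 + 0) | 0 → stopped
  s19 = 0 | 0 | 0 → stopped
Reachable graph of Q (20 states):
  t0 = a.(c.(0 + 0) + c.(0 | 0) + c.(0 + 0)) | d.c.c.b.0 → --a--▸ t1, --d--▸ t2
  t1 = (c.(0 + 0) + c.(0 | 0) + c.(0 + 0)) | d.c.c.b.0 → --c--▸ t3, --c--▸ t4, --d--▸ t5
  t2 = a.(c.(0 + 0) + c.(0 | 0) + c.(0 + 0)) | c.c.b.0 → --a--▸ t5, --c--▸ t6
  t3 = (0 + 0) | d.c.c.b.0 → --d--▸ t7
  t4 = 0 | 0 | d.c.c.b.0 → --d--▸ t8
  t5 = (c.(0 + 0) + c.(0 | 0) + c.(0 + 0)) | c.c.b.0 → --c--▸ t7, --c--▸ t8, --c--▸ t9
  t6 = a.(c.(0 + 0) + c.(0 | 0) + c.(0 + 0)) | c.b.0 → --a--▸ t9, --c--▸ t10
  t7 = (0 + 0) | c.c.b.0 → --c--▸ t11
  t8 = 0 | 0 | c.c.b.0 → --c--▸ t12
  t9 = (c.(0 + 0) + c.(0 | 0) + c.(0 + 0)) | c.b.0 → --c--▸ t11, --c--▸ t12, --c--▸ t13
  t10 = a.(c.(0 + 0) + c.(0 | 0) + c.(0 + 0)) | b.0 → --a--▸ t13, --b--▸ t14
  t11 = (0 + 0) | c.b.0 → --c--▸ t15
  t12 = 0 | 0 | c.b.0 → --c--▸ t16
  t13 = (c.(0 + 0) + c.(0 | 0) + c.(0 + 0)) | b.0 → --b--▸ t17, --c--▸ t15, --c--▸ t16
  t14 = a.(c.(0 + 0) + c.(0 | 0) + c.(0 + 0)) | 0 → --a--▸ t17
  t15 = (0 + 0) | b.0 → --b--▸ t18
  t16 = 0 | 0 | b.0 → --b--▸ t19
  t17 = (c.(0 + 0) + c.(0 | 0) + c.(0 + 0)) | 0 → --c--▸ t18, --c--▸ t19
  t18 = (0 + 0) | 0 → stopped
  t19 = 0 | 0 | 0 → stopped
Coarsest stable partition (strong bisimilarity classes):
  B0 = {s0, t0}
  B1 = {s2, t2}
  B2 = {s6, t6}
  B3 = {s10, t10}
  B4 = {s14, t14}
  B5 = {s17, t17}
  B6 = {s18, s19, t18, t19}
  B7 = {s13, t13}
  B8 = {s15, s16, t15, t16}
  B9 = {s9, t9}
  B10 = {s11, s12, t11, t12}
  B11 = {s5, t5}
  B12 = {s7, s8, t7, t8}
  B13 = {s1, t1}
  B14 = {s3, s4, t3, t4}
s0 ∈ B0, t0 ∈ B0 → same block

YES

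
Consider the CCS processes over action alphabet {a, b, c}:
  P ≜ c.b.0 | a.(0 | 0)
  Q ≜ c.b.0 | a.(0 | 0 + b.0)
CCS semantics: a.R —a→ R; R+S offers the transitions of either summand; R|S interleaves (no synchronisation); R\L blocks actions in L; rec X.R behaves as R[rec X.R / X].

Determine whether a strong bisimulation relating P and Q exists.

not bisimilar

LTS(P): 6 reachable states
  m0 = c.b.0 | a.(0 | 0) ⊢ —a→ m1, —c→ m2
  m1 = c.b.0 | (0 | 0) ⊢ —c→ m3
  m2 = b.0 | a.(0 | 0) ⊢ —a→ m3, —b→ m4
  m3 = b.0 | (0 | 0) ⊢ —b→ m5
  m4 = 0 | a.(0 | 0) ⊢ —a→ m5
  m5 = 0 | (0 | 0) ⊢ ·
LTS(Q): 9 reachable states
  n0 = c.b.0 | a.(0 | 0 + b.0) ⊢ —a→ n1, —c→ n2
  n1 = c.b.0 | (0 | 0 + b.0) ⊢ —b→ n3, —c→ n4
  n2 = b.0 | a.(0 | 0 + b.0) ⊢ —a→ n4, —b→ n5
  n3 = c.b.0 | 0 ⊢ —c→ n6
  n4 = b.0 | (0 | 0 + b.0) ⊢ —b→ n6, —b→ n7
  n5 = 0 | a.(0 | 0 + b.0) ⊢ —a→ n7
  n6 = b.0 | 0 ⊢ —b→ n8
  n7 = 0 | (0 | 0 + b.0) ⊢ —b→ n8
  n8 = 0 | 0 ⊢ ·
Bisimilarity quotient blocks:
  B0 = {m0}
  B1 = {m2}
  B2 = {m3, n6, n7}
  B3 = {m5, n8}
  B4 = {m4}
  B5 = {m1, n3}
  B6 = {n0}
  B7 = {n1}
  B8 = {n4}
  B9 = {n2}
  B10 = {n5}
m0 ∈ B0, n0 ∈ B6 → different blocks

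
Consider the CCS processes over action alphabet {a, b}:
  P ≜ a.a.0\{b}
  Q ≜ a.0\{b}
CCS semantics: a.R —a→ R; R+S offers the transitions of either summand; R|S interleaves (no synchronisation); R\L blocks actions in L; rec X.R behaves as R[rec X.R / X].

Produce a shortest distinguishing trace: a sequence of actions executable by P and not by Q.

P's transition system — 3 states:
  m0 = a.a.0\{b} | -a-> m1
  m1 = a.0\{b} | -a-> m2
  m2 = 0\{b} | stopped
Q's transition system — 2 states:
  n0 = a.0\{b} | -a-> n1
  n1 = 0\{b} | stopped
Run σ = ⟨aa⟩ on P: start {m0}
  step 1 (a): {m1}
  step 2 (a): {m2}
  — P admits the full trace.
Run σ = ⟨aa⟩ on Q: start {n0}
  step 1 (a): {n1}
  step 2 (a): no successor for Q

aa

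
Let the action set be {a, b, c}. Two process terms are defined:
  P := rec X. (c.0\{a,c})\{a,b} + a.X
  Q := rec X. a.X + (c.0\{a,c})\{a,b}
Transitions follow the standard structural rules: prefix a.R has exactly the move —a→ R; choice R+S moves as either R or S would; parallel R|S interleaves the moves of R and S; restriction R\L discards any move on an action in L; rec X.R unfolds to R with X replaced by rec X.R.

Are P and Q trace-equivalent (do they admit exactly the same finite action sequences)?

LTS(P): 2 reachable states
  u0 = rec X. (c.0\{a,c})\{a,b} + a.X :: ··a··> u0, ··c··> u1
  u1 = 0\{a,c}\{a,b} :: ∅
LTS(Q): 2 reachable states
  v0 = rec X. a.X + (c.0\{a,c})\{a,b} :: ··a··> v0, ··c··> v1
  v1 = 0\{a,c}\{a,b} :: ∅
Coarsest stable partition (strong bisimilarity classes):
  B0 = {u0, v0}
  B1 = {u1, v1}
u0 ∈ B0, v0 ∈ B0 → same block
Bisimilar ⇒ trace-equivalent.

YES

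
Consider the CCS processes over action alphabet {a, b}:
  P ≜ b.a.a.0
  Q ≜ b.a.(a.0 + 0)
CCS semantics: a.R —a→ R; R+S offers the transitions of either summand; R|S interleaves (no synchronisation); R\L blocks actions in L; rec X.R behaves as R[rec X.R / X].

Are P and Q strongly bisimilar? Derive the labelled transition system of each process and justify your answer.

bisimilar

Reachable graph of P (4 states):
  p0 = b.a.a.0 | —b→ p1
  p1 = a.a.0 | —a→ p2
  p2 = a.0 | —a→ p3
  p3 = 0 | ·
Reachable graph of Q (4 states):
  q0 = b.a.(a.0 + 0) | —b→ q1
  q1 = a.(a.0 + 0) | —a→ q2
  q2 = a.0 + 0 | —a→ q3
  q3 = 0 | ·
Partition-refinement fixed point:
  B0 = {p0, q0}
  B1 = {p1, q1}
  B2 = {p2, q2}
  B3 = {p3, q3}
p0 ∈ B0, q0 ∈ B0 → same block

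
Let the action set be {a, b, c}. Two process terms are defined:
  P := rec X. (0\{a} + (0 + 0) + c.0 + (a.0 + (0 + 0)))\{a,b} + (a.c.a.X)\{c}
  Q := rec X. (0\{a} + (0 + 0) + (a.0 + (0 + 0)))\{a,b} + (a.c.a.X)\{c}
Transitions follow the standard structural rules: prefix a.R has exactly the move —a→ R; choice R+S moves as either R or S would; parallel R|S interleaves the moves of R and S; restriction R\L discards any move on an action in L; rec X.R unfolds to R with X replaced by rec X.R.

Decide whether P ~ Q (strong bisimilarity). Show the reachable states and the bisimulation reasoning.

P ≁ Q

Reachable graph of P (3 states):
  p0 = rec X. (0\{a} + (0 + 0) + c.0 + (a.0 + (0 + 0)))\{a,b} + (a.c.a.X)\{c} ⊢ —a→ p1, —c→ p2
  p1 = (c.a.(rec X. (0\{a} + (0 + 0) + c.0 + (a.0 + (0 + 0)))\{a,b} + (a.c.a.X)\{c}))\{c} ⊢ ·
  p2 = 0\{a,b} ⊢ ·
Reachable graph of Q (2 states):
  q0 = rec X. (0\{a} + (0 + 0) + (a.0 + (0 + 0)))\{a,b} + (a.c.a.X)\{c} ⊢ —a→ q1
  q1 = (c.a.(rec X. (0\{a} + (0 + 0) + (a.0 + (0 + 0)))\{a,b} + (a.c.a.X)\{c}))\{c} ⊢ ·
Coarsest stable partition (strong bisimilarity classes):
  B0 = {p0}
  B1 = {p1, p2, q1}
  B2 = {q0}
p0 ∈ B0, q0 ∈ B2 → different blocks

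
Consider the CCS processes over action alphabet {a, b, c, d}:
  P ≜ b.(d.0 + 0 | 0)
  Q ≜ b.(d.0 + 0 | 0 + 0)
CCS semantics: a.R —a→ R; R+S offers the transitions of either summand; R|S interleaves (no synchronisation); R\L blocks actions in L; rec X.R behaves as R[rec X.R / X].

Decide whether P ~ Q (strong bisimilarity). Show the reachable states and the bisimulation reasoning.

P ~ Q

P's transition system — 3 states:
  u0 = b.(d.0 + 0 | 0) | --b--▸ u1
  u1 = d.0 + 0 | 0 | --d--▸ u2
  u2 = 0 | (no moves)
Q's transition system — 3 states:
  v0 = b.(d.0 + 0 | 0 + 0) | --b--▸ v1
  v1 = d.0 + 0 | 0 + 0 | --d--▸ v2
  v2 = 0 | (no moves)
Bisimilarity quotient blocks:
  B0 = {u0, v0}
  B1 = {u1, v1}
  B2 = {u2, v2}
u0 ∈ B0, v0 ∈ B0 → same block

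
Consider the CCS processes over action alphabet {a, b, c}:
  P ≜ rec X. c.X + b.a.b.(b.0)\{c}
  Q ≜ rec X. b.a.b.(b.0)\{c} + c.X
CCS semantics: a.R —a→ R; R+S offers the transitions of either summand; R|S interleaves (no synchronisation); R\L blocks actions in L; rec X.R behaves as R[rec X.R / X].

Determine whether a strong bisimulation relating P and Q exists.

YES

LTS(P): 5 reachable states
  u0 = rec X. c.X + b.a.b.(b.0)\{c} → -b-> u1, -c-> u0
  u1 = a.b.(b.0)\{c} → -a-> u2
  u2 = b.(b.0)\{c} → -b-> u3
  u3 = (b.0)\{c} → -b-> u4
  u4 = 0\{c} → deadlocked
LTS(Q): 5 reachable states
  v0 = rec X. b.a.b.(b.0)\{c} + c.X → -b-> v1, -c-> v0
  v1 = a.b.(b.0)\{c} → -a-> v2
  v2 = b.(b.0)\{c} → -b-> v3
  v3 = (b.0)\{c} → -b-> v4
  v4 = 0\{c} → deadlocked
Partition-refinement fixed point:
  B0 = {u0, v0}
  B1 = {u1, v1}
  B2 = {u2, v2}
  B3 = {u3, v3}
  B4 = {u4, v4}
u0 ∈ B0, v0 ∈ B0 → same block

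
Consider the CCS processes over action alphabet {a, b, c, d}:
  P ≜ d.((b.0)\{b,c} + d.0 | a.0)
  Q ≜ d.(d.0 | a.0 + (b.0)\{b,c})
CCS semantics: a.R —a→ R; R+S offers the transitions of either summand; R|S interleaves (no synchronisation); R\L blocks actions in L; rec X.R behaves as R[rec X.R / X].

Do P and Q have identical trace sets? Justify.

YES

Reachable graph of P (5 states):
  u0 = d.((b.0)\{b,c} + d.0 | a.0) | ··d··> u1
  u1 = (b.0)\{b,c} + d.0 | a.0 | ··a··> u2, ··d··> u3
  u2 = d.0 | 0 | ··d··> u4
  u3 = 0 | a.0 | ··a··> u4
  u4 = 0 | 0 | (no moves)
Reachable graph of Q (5 states):
  v0 = d.(d.0 | a.0 + (b.0)\{b,c}) | ··d··> v1
  v1 = d.0 | a.0 + (b.0)\{b,c} | ··a··> v2, ··d··> v3
  v2 = d.0 | 0 | ··d··> v4
  v3 = 0 | a.0 | ··a··> v4
  v4 = 0 | 0 | (no moves)
Partition-refinement fixed point:
  B0 = {u0, v0}
  B1 = {u1, v1}
  B2 = {u3, v3}
  B3 = {u4, v4}
  B4 = {u2, v2}
u0 ∈ B0, v0 ∈ B0 → same block
Bisimilar ⇒ trace-equivalent.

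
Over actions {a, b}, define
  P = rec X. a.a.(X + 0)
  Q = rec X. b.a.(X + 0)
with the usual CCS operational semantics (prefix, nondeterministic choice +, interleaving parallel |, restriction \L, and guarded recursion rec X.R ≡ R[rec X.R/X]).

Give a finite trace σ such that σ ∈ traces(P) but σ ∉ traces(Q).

P's transition system — 3 states:
  m0 = rec X. a.a.(X + 0) :: --a--▸ m1
  m1 = a.((rec X. a.a.(X + 0)) + 0) :: --a--▸ m2
  m2 = (rec X. a.a.(X + 0)) + 0 :: --a--▸ m1
Q's transition system — 3 states:
  n0 = rec X. b.a.(X + 0) :: --b--▸ n1
  n1 = a.((rec X. b.a.(X + 0)) + 0) :: --a--▸ n2
  n2 = (rec X. b.a.(X + 0)) + 0 :: --b--▸ n1
Run σ = ⟨a⟩ on P: start {m0}
  step 1 (a): {m1}
  P completes σ.
Run σ = ⟨a⟩ on Q: start {n0}
  step 1 (a): ∅  — Q cannot continue

a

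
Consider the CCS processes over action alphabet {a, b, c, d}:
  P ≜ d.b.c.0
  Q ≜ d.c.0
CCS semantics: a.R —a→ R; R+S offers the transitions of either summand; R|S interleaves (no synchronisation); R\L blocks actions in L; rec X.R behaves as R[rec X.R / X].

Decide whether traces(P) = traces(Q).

NO — witness ⟨db⟩

LTS(P): 4 reachable states
  u0 = d.b.c.0 ⊢ —d→ u1
  u1 = b.c.0 ⊢ —b→ u2
  u2 = c.0 ⊢ —c→ u3
  u3 = 0 ⊢ deadlocked
LTS(Q): 3 reachable states
  v0 = d.c.0 ⊢ —d→ v1
  v1 = c.0 ⊢ —c→ v2
  v2 = 0 ⊢ deadlocked
Executing db from P (initial set {u0}):
  [1] d ⇒ {u1}
  [2] b ⇒ {u2}
  P completes σ.
Executing db from Q (initial set {v0}):
  [1] d ⇒ {v1}
  [2] b ⇒ ∅ (Q stuck)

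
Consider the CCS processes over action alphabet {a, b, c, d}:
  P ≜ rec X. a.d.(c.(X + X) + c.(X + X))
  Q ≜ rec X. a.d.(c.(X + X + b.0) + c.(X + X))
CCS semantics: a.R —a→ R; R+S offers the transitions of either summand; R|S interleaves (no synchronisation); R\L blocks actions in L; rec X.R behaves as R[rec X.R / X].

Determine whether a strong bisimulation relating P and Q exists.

not bisimilar

P's transition system — 4 states:
  m0 = rec X. a.d.(c.(X + X) + c.(X + X)) → —a→ m1
  m1 = d.(c.((rec X. a.d.(c.(X + X) + c.(X + X))) + (rec X. a.d.(c.(X + X) + c.(X + X)))) + c.((rec X. a.d.(c.(X + X) + c.(X + X))) + (rec X. a.d.(c.(X + X) + c.(X + X))))) → —d→ m2
  m2 = c.((rec X. a.d.(c.(X + X) + c.(X + X))) + (rec X. a.d.(c.(X + X) + c.(X + X)))) + c.((rec X. a.d.(c.(X + X) + c.(X + X))) + (rec X. a.d.(c.(X + X) + c.(X + X)))) → —c→ m3
  m3 = (rec X. a.d.(c.(X + X) + c.(X + X))) + (rec X. a.d.(c.(X + X) + c.(X + X))) → —a→ m1
Q's transition system — 6 states:
  n0 = rec X. a.d.(c.(X + X + b.0) + c.(X + X)) → —a→ n1
  n1 = d.(c.((rec X. a.d.(c.(X + X + b.0) + c.(X + X))) + (rec X. a.d.(c.(X + X + b.0) + c.(X + X))) + b.0) + c.((rec X. a.d.(c.(X + X + b.0) + c.(X + X))) + (rec X. a.d.(c.(X + X + b.0) + c.(X + X))))) → —d→ n2
  n2 = c.((rec X. a.d.(c.(X + X + b.0) + c.(X + X))) + (rec X. a.d.(c.(X + X + b.0) + c.(X + X))) + b.0) + c.((rec X. a.d.(c.(X + X + b.0) + c.(X + X))) + (rec X. a.d.(c.(X + X + b.0) + c.(X + X)))) → —c→ n3, —c→ n4
  n3 = (rec X. a.d.(c.(X + X + b.0) + c.(X + X))) + (rec X. a.d.(c.(X + X + b.0) + c.(X + X))) → —a→ n1
  n4 = (rec X. a.d.(c.(X + X + b.0) + c.(X + X))) + (rec X. a.d.(c.(X + X + b.0) + c.(X + X))) + b.0 → —a→ n1, —b→ n5
  n5 = 0 → ∅
Partition-refinement fixed point:
  B0 = {m0, m3}
  B1 = {m1}
  B2 = {m2}
  B3 = {n0, n3}
  B4 = {n1}
  B5 = {n2}
  B6 = {n4}
  B7 = {n5}
m0 ∈ B0, n0 ∈ B3 → different blocks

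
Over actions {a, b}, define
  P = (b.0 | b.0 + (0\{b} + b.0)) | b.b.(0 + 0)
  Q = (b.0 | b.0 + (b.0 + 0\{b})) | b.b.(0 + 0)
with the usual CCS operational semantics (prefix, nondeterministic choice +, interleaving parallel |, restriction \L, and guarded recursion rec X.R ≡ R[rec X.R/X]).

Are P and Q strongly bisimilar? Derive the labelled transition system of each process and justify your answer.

P's transition system — 15 states:
  s0 = (b.0 | b.0 + (0\{b} + b.0)) | b.b.(0 + 0) ⊢ —b→ s1, —b→ s2, —b→ s3, —b→ s4
  s1 = (b.0 | b.0 + (0\{b} + b.0)) | b.(0 + 0) ⊢ —b→ s5, —b→ s6, —b→ s7, —b→ s8
  s2 = 0 | b.0 | b.b.(0 + 0) ⊢ —b→ s7, —b→ s9
  s3 = 0 | b.b.(0 + 0) ⊢ —b→ s6
  s4 = b.0 | 0 | b.b.(0 + 0) ⊢ —b→ s8, —b→ s9
  s5 = (b.0 | b.0 + (0\{b} + b.0)) | (0 + 0) ⊢ —b→ s10, —b→ s11, —b→ s12
  s6 = 0 | b.(0 + 0) ⊢ —b→ s10
  s7 = 0 | b.0 | b.(0 + 0) ⊢ —b→ s11, —b→ s13
  s8 = b.0 | 0 | b.(0 + 0) ⊢ —b→ s12, —b→ s13
  s9 = 0 | 0 | b.b.(0 + 0) ⊢ —b→ s13
  s10 = 0 | (0 + 0) ⊢ (no moves)
  s11 = 0 | b.0 | (0 + 0) ⊢ —b→ s14
  s12 = b.0 | 0 | (0 + 0) ⊢ —b→ s14
  s13 = 0 | 0 | b.(0 + 0) ⊢ —b→ s14
  s14 = 0 | 0 | (0 + 0) ⊢ (no moves)
Q's transition system — 15 states:
  t0 = (b.0 | b.0 + (b.0 + 0\{b})) | b.b.(0 + 0) ⊢ —b→ t1, —b→ t2, —b→ t3, —b→ t4
  t1 = (b.0 | b.0 + (b.0 + 0\{b})) | b.(0 + 0) ⊢ —b→ t5, —b→ t6, —b→ t7, —b→ t8
  t2 = 0 | b.0 | b.b.(0 + 0) ⊢ —b→ t7, —b→ t9
  t3 = 0 | b.b.(0 + 0) ⊢ —b→ t6
  t4 = b.0 | 0 | b.b.(0 + 0) ⊢ —b→ t8, —b→ t9
  t5 = (b.0 | b.0 + (b.0 + 0\{b})) | (0 + 0) ⊢ —b→ t10, —b→ t11, —b→ t12
  t6 = 0 | b.(0 + 0) ⊢ —b→ t10
  t7 = 0 | b.0 | b.(0 + 0) ⊢ —b→ t11, —b→ t13
  t8 = b.0 | 0 | b.(0 + 0) ⊢ —b→ t12, —b→ t13
  t9 = 0 | 0 | b.b.(0 + 0) ⊢ —b→ t13
  t10 = 0 | (0 + 0) ⊢ (no moves)
  t11 = 0 | b.0 | (0 + 0) ⊢ —b→ t14
  t12 = b.0 | 0 | (0 + 0) ⊢ —b→ t14
  t13 = 0 | 0 | b.(0 + 0) ⊢ —b→ t14
  t14 = 0 | 0 | (0 + 0) ⊢ (no moves)
Partition-refinement fixed point:
  B0 = {s0, t0}
  B1 = {s2, s4, t2, t4}
  B2 = {s3, s7, s8, s9, t3, t7, t8, t9}
  B3 = {s11, s12, s13, s6, t11, t12, t13, t6}
  B4 = {s10, s14, t10, t14}
  B5 = {s1, t1}
  B6 = {s5, t5}
s0 ∈ B0, t0 ∈ B0 → same block

P ~ Q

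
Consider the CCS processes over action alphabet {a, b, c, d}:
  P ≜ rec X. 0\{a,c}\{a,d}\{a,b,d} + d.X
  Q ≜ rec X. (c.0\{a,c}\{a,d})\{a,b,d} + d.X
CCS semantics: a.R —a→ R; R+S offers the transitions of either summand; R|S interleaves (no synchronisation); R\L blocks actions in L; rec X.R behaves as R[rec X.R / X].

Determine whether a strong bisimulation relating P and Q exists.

not bisimilar

LTS(P): 1 reachable states
  u0 = rec X. 0\{a,c}\{a,d}\{a,b,d} + d.X → —d→ u0
LTS(Q): 2 reachable states
  v0 = rec X. (c.0\{a,c}\{a,d})\{a,b,d} + d.X → —c→ v1, —d→ v0
  v1 = 0\{a,c}\{a,d}\{a,b,d} → ∅
Partition-refinement fixed point:
  B0 = {u0}
  B1 = {v0}
  B2 = {v1}
u0 ∈ B0, v0 ∈ B1 → different blocks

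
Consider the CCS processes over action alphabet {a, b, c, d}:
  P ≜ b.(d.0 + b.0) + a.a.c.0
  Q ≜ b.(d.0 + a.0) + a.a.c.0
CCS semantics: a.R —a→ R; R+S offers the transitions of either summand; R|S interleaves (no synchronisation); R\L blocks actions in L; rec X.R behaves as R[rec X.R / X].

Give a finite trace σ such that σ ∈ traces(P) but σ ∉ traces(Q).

Reachable graph of P (5 states):
  u0 = b.(d.0 + b.0) + a.a.c.0 :: --a--▸ u1, --b--▸ u2
  u1 = a.c.0 :: --a--▸ u3
  u2 = d.0 + b.0 :: --b--▸ u4, --d--▸ u4
  u3 = c.0 :: --c--▸ u4
  u4 = 0 :: ∅
Reachable graph of Q (5 states):
  v0 = b.(d.0 + a.0) + a.a.c.0 :: --a--▸ v1, --b--▸ v2
  v1 = a.c.0 :: --a--▸ v3
  v2 = d.0 + a.0 :: --a--▸ v4, --d--▸ v4
  v3 = c.0 :: --c--▸ v4
  v4 = 0 :: ∅
Run σ = ⟨bb⟩ on P: start {u0}
  step 1 (b): {u2}
  step 2 (b): {u4}
  — P admits the full trace.
Run σ = ⟨bb⟩ on Q: start {v0}
  step 1 (b): {v2}
  step 2 (b): ∅ (Q stuck)

bb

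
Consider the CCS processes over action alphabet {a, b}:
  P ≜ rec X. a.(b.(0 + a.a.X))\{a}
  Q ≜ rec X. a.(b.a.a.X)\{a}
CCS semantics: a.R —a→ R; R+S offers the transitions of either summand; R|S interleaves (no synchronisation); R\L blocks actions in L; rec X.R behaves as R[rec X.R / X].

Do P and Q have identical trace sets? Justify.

P's transition system — 3 states:
  u0 = rec X. a.(b.(0 + a.a.X))\{a} has moves =a=> u1
  u1 = (b.(0 + a.a.(rec X. a.(b.(0 + a.a.X))\{a})))\{a} has moves =b=> u2
  u2 = (0 + a.a.(rec X. a.(b.(0 + a.a.X))\{a}))\{a} has moves ·
Q's transition system — 3 states:
  v0 = rec X. a.(b.a.a.X)\{a} has moves =a=> v1
  v1 = (b.a.a.(rec X. a.(b.a.a.X)\{a}))\{a} has moves =b=> v2
  v2 = (a.a.(rec X. a.(b.a.a.X)\{a}))\{a} has moves ·
Partition-refinement fixed point:
  B0 = {u0, v0}
  B1 = {u1, v1}
  B2 = {u2, v2}
u0 ∈ B0, v0 ∈ B0 → same block
Bisimilar ⇒ trace-equivalent.

trace-equivalent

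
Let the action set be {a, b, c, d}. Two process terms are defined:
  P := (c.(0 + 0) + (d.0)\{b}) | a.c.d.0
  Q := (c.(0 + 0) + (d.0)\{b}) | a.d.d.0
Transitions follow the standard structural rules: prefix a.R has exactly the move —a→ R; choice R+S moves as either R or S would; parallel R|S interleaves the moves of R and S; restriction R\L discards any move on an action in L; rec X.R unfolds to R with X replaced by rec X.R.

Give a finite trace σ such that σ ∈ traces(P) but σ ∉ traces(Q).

P's transition system — 12 states:
  m0 = (c.(0 + 0) + (d.0)\{b}) | a.c.d.0 :: --a--▸ m1, --c--▸ m2, --d--▸ m3
  m1 = (c.(0 + 0) + (d.0)\{b}) | c.d.0 :: --c--▸ m4, --c--▸ m5, --d--▸ m6
  m2 = (0 + 0) | a.c.d.0 :: --a--▸ m4
  m3 = 0\{b} | a.c.d.0 :: --a--▸ m6
  m4 = (0 + 0) | c.d.0 :: --c--▸ m7
  m5 = (c.(0 + 0) + (d.0)\{b}) | d.0 :: --c--▸ m7, --d--▸ m8, --d--▸ m9
  m6 = 0\{b} | c.d.0 :: --c--▸ m9
  m7 = (0 + 0) | d.0 :: --d--▸ m10
  m8 = (c.(0 + 0) + (d.0)\{b}) | 0 :: --c--▸ m10, --d--▸ m11
  m9 = 0\{b} | d.0 :: --d--▸ m11
  m10 = (0 + 0) | 0 :: (no moves)
  m11 = 0\{b} | 0 :: (no moves)
Q's transition system — 12 states:
  n0 = (c.(0 + 0) + (d.0)\{b}) | a.d.d.0 :: --a--▸ n1, --c--▸ n2, --d--▸ n3
  n1 = (c.(0 + 0) + (d.0)\{b}) | d.d.0 :: --c--▸ n4, --d--▸ n5, --d--▸ n6
  n2 = (0 + 0) | a.d.d.0 :: --a--▸ n4
  n3 = 0\{b} | a.d.d.0 :: --a--▸ n6
  n4 = (0 + 0) | d.d.0 :: --d--▸ n7
  n5 = (c.(0 + 0) + (d.0)\{b}) | d.0 :: --c--▸ n7, --d--▸ n8, --d--▸ n9
  n6 = 0\{b} | d.d.0 :: --d--▸ n9
  n7 = (0 + 0) | d.0 :: --d--▸ n10
  n8 = (c.(0 + 0) + (d.0)\{b}) | 0 :: --c--▸ n10, --d--▸ n11
  n9 = 0\{b} | d.0 :: --d--▸ n11
  n10 = (0 + 0) | 0 :: (no moves)
  n11 = 0\{b} | 0 :: (no moves)
Run σ = ⟨acc⟩ on P: start {m0}
  after a @ step 1: {m1}
  after c @ step 2: {m4, m5}
  after c @ step 3: {m7}
  — P admits the full trace.
Run σ = ⟨acc⟩ on Q: start {n0}
  after a @ step 1: {n1}
  after c @ step 2: {n4}
  after c @ step 3: ∅  — Q cannot continue

acc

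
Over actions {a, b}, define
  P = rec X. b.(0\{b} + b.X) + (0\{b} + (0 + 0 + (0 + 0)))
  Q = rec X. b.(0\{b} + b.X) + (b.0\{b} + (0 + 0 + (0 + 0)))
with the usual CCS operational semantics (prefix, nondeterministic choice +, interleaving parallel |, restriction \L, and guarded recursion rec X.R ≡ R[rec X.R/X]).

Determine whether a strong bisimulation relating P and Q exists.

P ≁ Q

P's transition system — 2 states:
  m0 = rec X. b.(0\{b} + b.X) + (0\{b} + (0 + 0 + (0 + 0))) :: --b--▸ m1
  m1 = 0\{b} + b.(rec X. b.(0\{b} + b.X) + (0\{b} + (0 + 0 + (0 + 0)))) :: --b--▸ m0
Q's transition system — 3 states:
  n0 = rec X. b.(0\{b} + b.X) + (b.0\{b} + (0 + 0 + (0 + 0))) :: --b--▸ n1, --b--▸ n2
  n1 = 0\{b} :: (no moves)
  n2 = 0\{b} + b.(rec X. b.(0\{b} + b.X) + (b.0\{b} + (0 + 0 + (0 + 0)))) :: --b--▸ n0
Coarsest stable partition (strong bisimilarity classes):
  B0 = {m0, m1}
  B1 = {n0}
  B2 = {n1}
  B3 = {n2}
m0 ∈ B0, n0 ∈ B1 → different blocks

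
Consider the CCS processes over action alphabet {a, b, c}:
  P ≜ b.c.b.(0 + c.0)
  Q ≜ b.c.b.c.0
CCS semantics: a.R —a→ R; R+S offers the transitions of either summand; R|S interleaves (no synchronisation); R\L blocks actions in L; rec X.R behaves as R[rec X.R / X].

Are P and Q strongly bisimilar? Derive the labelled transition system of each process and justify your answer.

YES

P's transition system — 5 states:
  s0 = b.c.b.(0 + c.0) :: -b-> s1
  s1 = c.b.(0 + c.0) :: -c-> s2
  s2 = b.(0 + c.0) :: -b-> s3
  s3 = 0 + c.0 :: -c-> s4
  s4 = 0 :: stopped
Q's transition system — 5 states:
  t0 = b.c.b.c.0 :: -b-> t1
  t1 = c.b.c.0 :: -c-> t2
  t2 = b.c.0 :: -b-> t3
  t3 = c.0 :: -c-> t4
  t4 = 0 :: stopped
Bisimilarity quotient blocks:
  B0 = {s0, t0}
  B1 = {s1, t1}
  B2 = {s2, t2}
  B3 = {s3, t3}
  B4 = {s4, t4}
s0 ∈ B0, t0 ∈ B0 → same block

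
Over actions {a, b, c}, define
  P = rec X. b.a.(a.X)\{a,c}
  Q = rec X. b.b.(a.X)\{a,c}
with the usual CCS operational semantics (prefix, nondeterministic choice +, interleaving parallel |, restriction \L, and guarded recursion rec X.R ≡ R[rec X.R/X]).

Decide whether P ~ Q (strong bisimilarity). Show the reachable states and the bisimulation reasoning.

Reachable graph of P (3 states):
  p0 = rec X. b.a.(a.X)\{a,c} has moves --b--▸ p1
  p1 = a.(a.(rec X. b.a.(a.X)\{a,c}))\{a,c} has moves --a--▸ p2
  p2 = (a.(rec X. b.a.(a.X)\{a,c}))\{a,c} has moves (no moves)
Reachable graph of Q (3 states):
  q0 = rec X. b.b.(a.X)\{a,c} has moves --b--▸ q1
  q1 = b.(a.(rec X. b.b.(a.X)\{a,c}))\{a,c} has moves --b--▸ q2
  q2 = (a.(rec X. b.b.(a.X)\{a,c}))\{a,c} has moves (no moves)
Bisimilarity quotient blocks:
  B0 = {p0}
  B1 = {p1}
  B2 = {p2, q2}
  B3 = {q0}
  B4 = {q1}
p0 ∈ B0, q0 ∈ B3 → different blocks

NO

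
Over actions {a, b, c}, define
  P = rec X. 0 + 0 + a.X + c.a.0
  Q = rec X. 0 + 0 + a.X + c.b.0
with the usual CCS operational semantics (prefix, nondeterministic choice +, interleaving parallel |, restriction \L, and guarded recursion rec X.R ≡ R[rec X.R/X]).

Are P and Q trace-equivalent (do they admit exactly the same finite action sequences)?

LTS(P): 3 reachable states
  u0 = rec X. 0 + 0 + a.X + c.a.0 | ··a··> u0, ··c··> u1
  u1 = a.0 | ··a··> u2
  u2 = 0 | stopped
LTS(Q): 3 reachable states
  v0 = rec X. 0 + 0 + a.X + c.b.0 | ··a··> v0, ··c··> v1
  v1 = b.0 | ··b··> v2
  v2 = 0 | stopped
Trace ⟨ca⟩ through P, begin at {u0}:
  [1] c ⇒ {u1}
  [2] a ⇒ {u2}
  ✓ P
Trace ⟨ca⟩ through Q, begin at {v0}:
  [1] c ⇒ {v1}
  [2] a ⇒ ∅ (Q stuck)

NO — witness ⟨ca⟩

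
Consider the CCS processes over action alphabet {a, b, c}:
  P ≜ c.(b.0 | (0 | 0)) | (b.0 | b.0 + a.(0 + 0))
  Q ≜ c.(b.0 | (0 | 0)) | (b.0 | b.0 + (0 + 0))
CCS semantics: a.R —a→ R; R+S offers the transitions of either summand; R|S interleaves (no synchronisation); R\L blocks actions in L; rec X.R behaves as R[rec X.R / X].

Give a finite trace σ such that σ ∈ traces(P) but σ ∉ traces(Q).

a

LTS(P): 15 reachable states
  u0 = c.(b.0 | (0 | 0)) | (b.0 | b.0 + a.(0 + 0)) ⊢ -a-> u1, -b-> u2, -b-> u3, -c-> u4
  u1 = c.(b.0 | (0 | 0)) | (0 + 0) ⊢ -c-> u5
  u2 = c.(b.0 | (0 | 0)) | (0 | b.0) ⊢ -b-> u6, -c-> u7
  u3 = c.(b.0 | (0 | 0)) | (b.0 | 0) ⊢ -b-> u6, -c-> u8
  u4 = b.0 | (0 | 0) | (b.0 | b.0 + a.(0 + 0)) ⊢ -a-> u5, -b-> u7, -b-> u8, -b-> u9
  u5 = b.0 | (0 | 0) | (0 + 0) ⊢ -b-> u10
  u6 = c.(b.0 | (0 | 0)) | (0 | 0) ⊢ -c-> u11
  u7 = b.0 | (0 | 0) | (0 | b.0) ⊢ -b-> u11, -b-> u12
  u8 = b.0 | (0 | 0) | (b.0 | 0) ⊢ -b-> u11, -b-> u13
  u9 = 0 | (0 | 0) | (b.0 | b.0 + a.(0 + 0)) ⊢ -a-> u10, -b-> u12, -b-> u13
  u10 = 0 | (0 | 0) | (0 + 0) ⊢ (no moves)
  u11 = b.0 | (0 | 0) | (0 | 0) ⊢ -b-> u14
  u12 = 0 | (0 | 0) | (0 | b.0) ⊢ -b-> u14
  u13 = 0 | (0 | 0) | (b.0 | 0) ⊢ -b-> u14
  u14 = 0 | (0 | 0) | (0 | 0) ⊢ (no moves)
LTS(Q): 12 reachable states
  v0 = c.(b.0 | (0 | 0)) | (b.0 | b.0 + (0 + 0)) ⊢ -b-> v1, -b-> v2, -c-> v3
  v1 = c.(b.0 | (0 | 0)) | (0 | b.0) ⊢ -b-> v4, -c-> v5
  v2 = c.(b.0 | (0 | 0)) | (b.0 | 0) ⊢ -b-> v4, -c-> v6
  v3 = b.0 | (0 | 0) | (b.0 | b.0 + (0 + 0)) ⊢ -b-> v5, -b-> v6, -b-> v7
  v4 = c.(b.0 | (0 | 0)) | (0 | 0) ⊢ -c-> v8
  v5 = b.0 | (0 | 0) | (0 | b.0) ⊢ -b-> v8, -b-> v9
  v6 = b.0 | (0 | 0) | (b.0 | 0) ⊢ -b-> v10, -b-> v8
  v7 = 0 | (0 | 0) | (b.0 | b.0 + (0 + 0)) ⊢ -b-> v10, -b-> v9
  v8 = b.0 | (0 | 0) | (0 | 0) ⊢ -b-> v11
  v9 = 0 | (0 | 0) | (0 | b.0) ⊢ -b-> v11
  v10 = 0 | (0 | 0) | (b.0 | 0) ⊢ -b-> v11
  v11 = 0 | (0 | 0) | (0 | 0) ⊢ (no moves)
Run σ = ⟨a⟩ on P: start {u0}
  step 1 (a): {u1}
  P completes σ.
Run σ = ⟨a⟩ on Q: start {v0}
  step 1 (a): ∅ (Q stuck)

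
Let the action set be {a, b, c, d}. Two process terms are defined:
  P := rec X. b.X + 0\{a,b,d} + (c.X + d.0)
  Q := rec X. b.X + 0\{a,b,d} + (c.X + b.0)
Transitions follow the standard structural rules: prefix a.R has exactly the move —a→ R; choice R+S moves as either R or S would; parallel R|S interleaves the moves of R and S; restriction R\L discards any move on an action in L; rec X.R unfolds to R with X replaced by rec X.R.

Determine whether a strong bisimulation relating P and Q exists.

LTS(P): 2 reachable states
  u0 = rec X. b.X + 0\{a,b,d} + (c.X + d.0) :: -b-> u0, -c-> u0, -d-> u1
  u1 = 0 :: deadlocked
LTS(Q): 2 reachable states
  v0 = rec X. b.X + 0\{a,b,d} + (c.X + b.0) :: -b-> v0, -b-> v1, -c-> v0
  v1 = 0 :: deadlocked
Coarsest stable partition (strong bisimilarity classes):
  B0 = {u0}
  B1 = {u1, v1}
  B2 = {v0}
u0 ∈ B0, v0 ∈ B2 → different blocks

NO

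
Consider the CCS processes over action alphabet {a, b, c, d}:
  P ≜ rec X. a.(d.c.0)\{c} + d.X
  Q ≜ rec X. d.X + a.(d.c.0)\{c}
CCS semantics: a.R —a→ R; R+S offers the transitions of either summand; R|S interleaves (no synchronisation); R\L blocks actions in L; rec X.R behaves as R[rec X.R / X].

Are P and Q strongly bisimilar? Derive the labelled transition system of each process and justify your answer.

P ~ Q

Reachable graph of P (3 states):
  s0 = rec X. a.(d.c.0)\{c} + d.X :: —a→ s1, —d→ s0
  s1 = (d.c.0)\{c} :: —d→ s2
  s2 = (c.0)\{c} :: ·
Reachable graph of Q (3 states):
  t0 = rec X. d.X + a.(d.c.0)\{c} :: —a→ t1, —d→ t0
  t1 = (d.c.0)\{c} :: —d→ t2
  t2 = (c.0)\{c} :: ·
Coarsest stable partition (strong bisimilarity classes):
  B0 = {s0, t0}
  B1 = {s1, t1}
  B2 = {s2, t2}
s0 ∈ B0, t0 ∈ B0 → same block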